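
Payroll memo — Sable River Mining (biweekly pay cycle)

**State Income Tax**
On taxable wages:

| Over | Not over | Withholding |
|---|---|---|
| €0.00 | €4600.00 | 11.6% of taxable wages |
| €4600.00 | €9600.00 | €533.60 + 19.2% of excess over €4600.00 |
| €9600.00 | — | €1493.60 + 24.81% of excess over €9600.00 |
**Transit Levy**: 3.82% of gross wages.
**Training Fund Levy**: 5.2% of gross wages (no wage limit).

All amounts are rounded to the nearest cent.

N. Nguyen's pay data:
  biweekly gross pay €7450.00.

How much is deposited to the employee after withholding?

€5697.21

State Income Tax: taxable = €7450.00
  €533.60 + 19.2% × (€7450.00 − €4600.00) = €533.60 + 19.2% × €2850.00 = €1080.80
Transit Levy: 3.82% × €7450.00 = €284.59
Training Fund Levy: 5.2% × €7450.00 = €387.40
Total withheld: €1080.80 + €284.59 + €387.40 = €1752.79
Net pay: €7450.00 − €1752.79 = €5697.21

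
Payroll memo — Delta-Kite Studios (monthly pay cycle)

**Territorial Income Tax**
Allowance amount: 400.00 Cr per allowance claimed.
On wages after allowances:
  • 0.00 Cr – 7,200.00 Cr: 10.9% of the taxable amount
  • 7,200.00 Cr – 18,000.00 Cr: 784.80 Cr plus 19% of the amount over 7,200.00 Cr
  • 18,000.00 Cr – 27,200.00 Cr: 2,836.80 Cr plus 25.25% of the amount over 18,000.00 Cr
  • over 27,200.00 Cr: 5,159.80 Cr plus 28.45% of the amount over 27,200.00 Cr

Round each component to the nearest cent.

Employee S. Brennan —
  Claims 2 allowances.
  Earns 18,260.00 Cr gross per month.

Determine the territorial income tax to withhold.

Territorial Income Tax: taxable = 18,260.00 Cr − 2×400.00 Cr = 17,460.00 Cr
  784.80 Cr + 19% × (17,460.00 Cr − 7,200.00 Cr) = 784.80 Cr + 19% × 10,260.00 Cr = 2,734.20 Cr

2,734.20 Cr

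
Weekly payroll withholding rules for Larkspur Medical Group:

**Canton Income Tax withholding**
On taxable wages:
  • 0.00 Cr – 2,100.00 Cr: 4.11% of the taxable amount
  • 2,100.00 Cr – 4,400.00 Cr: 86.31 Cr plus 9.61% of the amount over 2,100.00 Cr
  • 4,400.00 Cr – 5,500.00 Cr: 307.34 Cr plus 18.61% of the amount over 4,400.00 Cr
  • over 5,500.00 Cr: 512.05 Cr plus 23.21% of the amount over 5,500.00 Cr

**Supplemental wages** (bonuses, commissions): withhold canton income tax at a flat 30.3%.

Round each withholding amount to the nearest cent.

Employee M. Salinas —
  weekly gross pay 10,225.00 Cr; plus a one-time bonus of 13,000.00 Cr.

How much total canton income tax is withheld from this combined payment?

Canton Income Tax: taxable = 10,225.00 Cr
  512.05 Cr + 23.21% × (10,225.00 Cr − 5,500.00 Cr) = 512.05 Cr + 23.21% × 4,725.00 Cr = 1,608.72 Cr
Supplemental (30.3% flat on bonus): 30.3% × 13,000.00 Cr = 3,939.00 Cr
Total canton income tax: 1,608.72 Cr + 3,939.00 Cr = 5,547.72 Cr

5,547.72 Cr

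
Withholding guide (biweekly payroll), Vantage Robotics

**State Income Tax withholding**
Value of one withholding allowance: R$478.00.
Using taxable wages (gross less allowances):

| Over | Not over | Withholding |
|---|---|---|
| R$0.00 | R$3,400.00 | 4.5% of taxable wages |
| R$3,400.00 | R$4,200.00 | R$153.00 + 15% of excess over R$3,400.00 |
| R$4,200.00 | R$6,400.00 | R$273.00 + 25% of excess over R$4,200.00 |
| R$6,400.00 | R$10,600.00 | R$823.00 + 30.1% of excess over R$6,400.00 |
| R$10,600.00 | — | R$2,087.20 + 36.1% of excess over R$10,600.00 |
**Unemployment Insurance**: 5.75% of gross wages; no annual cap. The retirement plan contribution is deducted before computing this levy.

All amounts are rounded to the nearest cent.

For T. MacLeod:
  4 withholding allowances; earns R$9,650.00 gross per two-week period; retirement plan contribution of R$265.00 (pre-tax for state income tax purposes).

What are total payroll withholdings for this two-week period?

State Income Tax: taxable = R$9,650.00 − R$265.00 − 4×R$478.00 = R$7,473.00
  R$823.00 + 30.1% × (R$7,473.00 − R$6,400.00) = R$823.00 + 30.1% × R$1,073.00 = R$1,145.97
Unemployment Insurance: 5.75% × R$9,385.00 = R$539.64
Total: R$1,145.97 + R$539.64 = R$1,685.61

R$1,685.61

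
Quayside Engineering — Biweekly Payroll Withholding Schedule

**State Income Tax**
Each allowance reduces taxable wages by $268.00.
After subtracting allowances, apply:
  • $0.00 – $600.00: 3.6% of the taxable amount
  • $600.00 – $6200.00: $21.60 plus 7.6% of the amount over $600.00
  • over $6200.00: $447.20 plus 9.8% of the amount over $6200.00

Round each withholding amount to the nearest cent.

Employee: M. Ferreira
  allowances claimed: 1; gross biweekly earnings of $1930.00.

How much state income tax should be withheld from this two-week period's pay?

State Income Tax: taxable = $1930.00 − 1×$268.00 = $1662.00
  $21.60 + 7.6% × ($1662.00 − $600.00) = $21.60 + 7.6% × $1062.00 = $102.31

$102.31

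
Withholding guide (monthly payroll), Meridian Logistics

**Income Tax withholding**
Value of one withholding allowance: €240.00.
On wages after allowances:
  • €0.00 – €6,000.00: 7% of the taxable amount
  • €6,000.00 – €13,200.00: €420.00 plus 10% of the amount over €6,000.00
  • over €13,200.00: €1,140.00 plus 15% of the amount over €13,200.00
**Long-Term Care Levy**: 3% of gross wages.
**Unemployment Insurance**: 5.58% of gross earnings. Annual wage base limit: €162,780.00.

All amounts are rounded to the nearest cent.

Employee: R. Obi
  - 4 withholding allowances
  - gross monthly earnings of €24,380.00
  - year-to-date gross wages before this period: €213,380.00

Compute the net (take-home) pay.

€20,975.60

Income Tax: taxable = €24,380.00 − 4×€240.00 = €23,420.00
  €1,140.00 + 15% × (€23,420.00 − €13,200.00) = €1,140.00 + 15% × €10,220.00 = €2,673.00
Long-Term Care Levy: 3% × €24,380.00 = €731.40
Unemployment Insurance: YTD €213,380.00 ≥ cap €162,780.00 → €0.00
Total withheld: €2,673.00 + €731.40 + €0.00 = €3,404.40
Net pay: €24,380.00 − €3,404.40 = €20,975.60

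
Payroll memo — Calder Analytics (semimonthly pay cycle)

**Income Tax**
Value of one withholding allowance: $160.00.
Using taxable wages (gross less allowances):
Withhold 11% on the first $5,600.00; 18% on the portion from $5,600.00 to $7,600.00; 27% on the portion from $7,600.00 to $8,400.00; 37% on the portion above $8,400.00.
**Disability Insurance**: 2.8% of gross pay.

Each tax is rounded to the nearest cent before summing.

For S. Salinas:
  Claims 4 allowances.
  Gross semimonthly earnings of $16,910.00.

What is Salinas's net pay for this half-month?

$12,332.62

Income Tax: taxable = $16,910.00 − 4×$160.00 = $16,270.00
  $1,192.00 + 37% × ($16,270.00 − $8,400.00) = $1,192.00 + 37% × $7,870.00 = $4,103.90
Disability Insurance: 2.8% × $16,910.00 = $473.48
Total withheld: $4,103.90 + $473.48 = $4,577.38
Net pay: $16,910.00 − $4,577.38 = $12,332.62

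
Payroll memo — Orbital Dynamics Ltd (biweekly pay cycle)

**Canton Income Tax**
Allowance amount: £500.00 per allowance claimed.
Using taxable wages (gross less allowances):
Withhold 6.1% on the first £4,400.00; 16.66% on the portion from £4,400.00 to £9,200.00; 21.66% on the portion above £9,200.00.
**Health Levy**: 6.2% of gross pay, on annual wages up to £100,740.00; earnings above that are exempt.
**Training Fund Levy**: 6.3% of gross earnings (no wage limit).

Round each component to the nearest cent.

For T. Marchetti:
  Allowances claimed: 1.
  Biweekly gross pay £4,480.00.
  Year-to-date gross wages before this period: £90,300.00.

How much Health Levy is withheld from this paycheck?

£277.76

Health Levy: 6.2% × £4,480.00 = £277.76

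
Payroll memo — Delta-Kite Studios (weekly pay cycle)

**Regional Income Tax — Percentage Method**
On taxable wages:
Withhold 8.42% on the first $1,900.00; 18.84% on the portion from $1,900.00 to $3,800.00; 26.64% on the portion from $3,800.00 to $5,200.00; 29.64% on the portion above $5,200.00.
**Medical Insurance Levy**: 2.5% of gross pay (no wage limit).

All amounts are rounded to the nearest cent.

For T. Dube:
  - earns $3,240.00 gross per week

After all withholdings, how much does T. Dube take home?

$2,746.56

Regional Income Tax: taxable = $3,240.00
  $159.98 + 18.84% × ($3,240.00 − $1,900.00) = $159.98 + 18.84% × $1,340.00 = $412.44
Medical Insurance Levy: 2.5% × $3,240.00 = $81.00
Total withheld: $412.44 + $81.00 = $493.44
Net pay: $3,240.00 − $493.44 = $2,746.56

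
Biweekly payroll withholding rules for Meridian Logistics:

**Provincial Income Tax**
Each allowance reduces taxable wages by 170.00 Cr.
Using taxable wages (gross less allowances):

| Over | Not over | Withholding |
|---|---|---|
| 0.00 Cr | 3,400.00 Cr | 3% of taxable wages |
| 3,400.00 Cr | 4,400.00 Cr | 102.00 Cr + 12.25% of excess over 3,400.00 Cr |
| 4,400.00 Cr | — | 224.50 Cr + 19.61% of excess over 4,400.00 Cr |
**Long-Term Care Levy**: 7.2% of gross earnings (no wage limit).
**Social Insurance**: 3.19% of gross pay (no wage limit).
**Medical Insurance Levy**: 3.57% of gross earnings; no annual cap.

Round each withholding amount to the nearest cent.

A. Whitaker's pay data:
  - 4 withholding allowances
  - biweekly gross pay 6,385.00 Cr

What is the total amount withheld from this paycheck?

Provincial Income Tax: taxable = 6,385.00 Cr − 4×170.00 Cr = 5,705.00 Cr
  224.50 Cr + 19.61% × (5,705.00 Cr − 4,400.00 Cr) = 224.50 Cr + 19.61% × 1,305.00 Cr = 480.41 Cr
Long-Term Care Levy: 7.2% × 6,385.00 Cr = 459.72 Cr
Social Insurance: 3.19% × 6,385.00 Cr = 203.68 Cr
Medical Insurance Levy: 3.57% × 6,385.00 Cr = 227.94 Cr
Total: 480.41 Cr + 459.72 Cr + 203.68 Cr + 227.94 Cr = 1,371.75 Cr

1,371.75 Cr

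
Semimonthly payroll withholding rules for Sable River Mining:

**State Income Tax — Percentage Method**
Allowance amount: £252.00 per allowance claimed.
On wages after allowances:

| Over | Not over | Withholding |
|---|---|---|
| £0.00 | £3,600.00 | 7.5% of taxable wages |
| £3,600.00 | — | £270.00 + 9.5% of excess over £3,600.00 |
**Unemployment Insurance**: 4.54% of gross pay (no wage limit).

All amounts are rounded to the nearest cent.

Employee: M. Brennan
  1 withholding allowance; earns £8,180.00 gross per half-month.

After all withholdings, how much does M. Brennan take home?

State Income Tax: taxable = £8,180.00 − 1×£252.00 = £7,928.00
  £270.00 + 9.5% × (£7,928.00 − £3,600.00) = £270.00 + 9.5% × £4,328.00 = £681.16
Unemployment Insurance: 4.54% × £8,180.00 = £371.37
Total withheld: £681.16 + £371.37 = £1,052.53
Net pay: £8,180.00 − £1,052.53 = £7,127.47

£7,127.47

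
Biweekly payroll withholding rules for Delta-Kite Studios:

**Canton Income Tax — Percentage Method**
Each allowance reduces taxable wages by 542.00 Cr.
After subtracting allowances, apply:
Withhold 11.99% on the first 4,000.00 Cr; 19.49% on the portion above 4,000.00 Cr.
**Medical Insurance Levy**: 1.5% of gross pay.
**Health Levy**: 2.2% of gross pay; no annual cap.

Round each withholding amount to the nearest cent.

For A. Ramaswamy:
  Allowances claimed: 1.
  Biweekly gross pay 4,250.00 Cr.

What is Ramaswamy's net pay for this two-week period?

Canton Income Tax: taxable = 4,250.00 Cr − 1×542.00 Cr = 3,708.00 Cr
  11.99% × 3,708.00 Cr = 444.59 Cr
Medical Insurance Levy: 1.5% × 4,250.00 Cr = 63.75 Cr
Health Levy: 2.2% × 4,250.00 Cr = 93.50 Cr
Total withheld: 444.59 Cr + 63.75 Cr + 93.50 Cr = 601.84 Cr
Net pay: 4,250.00 Cr − 601.84 Cr = 3,648.16 Cr

3,648.16 Cr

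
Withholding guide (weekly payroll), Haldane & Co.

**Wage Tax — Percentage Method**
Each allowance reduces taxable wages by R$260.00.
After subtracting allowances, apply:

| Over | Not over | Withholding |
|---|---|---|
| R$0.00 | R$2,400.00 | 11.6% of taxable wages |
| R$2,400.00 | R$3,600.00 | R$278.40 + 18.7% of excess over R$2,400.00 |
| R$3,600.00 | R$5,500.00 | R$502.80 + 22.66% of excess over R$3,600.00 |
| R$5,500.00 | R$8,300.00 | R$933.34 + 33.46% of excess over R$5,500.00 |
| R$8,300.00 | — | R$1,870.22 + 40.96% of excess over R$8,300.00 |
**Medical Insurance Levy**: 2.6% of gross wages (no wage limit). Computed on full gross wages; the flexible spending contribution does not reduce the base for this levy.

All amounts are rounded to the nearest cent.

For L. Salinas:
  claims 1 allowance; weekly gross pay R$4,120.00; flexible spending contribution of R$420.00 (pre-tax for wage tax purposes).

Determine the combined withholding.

R$580.00

Wage Tax: taxable = R$4,120.00 − R$420.00 − 1×R$260.00 = R$3,440.00
  R$278.40 + 18.7% × (R$3,440.00 − R$2,400.00) = R$278.40 + 18.7% × R$1,040.00 = R$472.88
Medical Insurance Levy: 2.6% × R$4,120.00 = R$107.12
Total: R$472.88 + R$107.12 = R$580.00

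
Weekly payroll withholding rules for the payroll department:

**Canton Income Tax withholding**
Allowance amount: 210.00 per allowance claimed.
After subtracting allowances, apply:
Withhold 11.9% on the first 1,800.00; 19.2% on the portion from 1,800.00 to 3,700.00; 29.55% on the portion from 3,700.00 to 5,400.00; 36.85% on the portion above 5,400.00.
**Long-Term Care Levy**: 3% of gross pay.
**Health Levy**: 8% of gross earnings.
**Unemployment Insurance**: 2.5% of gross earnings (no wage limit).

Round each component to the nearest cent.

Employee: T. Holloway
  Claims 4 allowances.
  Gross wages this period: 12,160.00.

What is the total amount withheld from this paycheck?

Canton Income Tax: taxable = 12,160.00 − 4×210.00 = 11,320.00
  1,081.35 + 36.85% × (11,320.00 − 5,400.00) = 1,081.35 + 36.85% × 5,920.00 = 3,262.87
Long-Term Care Levy: 3% × 12,160.00 = 364.80
Health Levy: 8% × 12,160.00 = 972.80
Unemployment Insurance: 2.5% × 12,160.00 = 304.00
Total: 3,262.87 + 364.80 + 972.80 + 304.00 = 4,904.47

4,904.47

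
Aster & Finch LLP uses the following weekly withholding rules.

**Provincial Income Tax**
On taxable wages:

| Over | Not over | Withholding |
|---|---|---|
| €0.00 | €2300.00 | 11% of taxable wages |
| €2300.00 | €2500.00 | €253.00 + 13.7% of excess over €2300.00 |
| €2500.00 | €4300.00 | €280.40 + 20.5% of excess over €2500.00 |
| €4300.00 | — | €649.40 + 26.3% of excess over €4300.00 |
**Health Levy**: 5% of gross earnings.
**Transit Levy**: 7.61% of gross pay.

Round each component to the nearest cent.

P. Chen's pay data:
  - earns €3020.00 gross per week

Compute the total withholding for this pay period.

€767.82

Provincial Income Tax: taxable = €3020.00
  €280.40 + 20.5% × (€3020.00 − €2500.00) = €280.40 + 20.5% × €520.00 = €387.00
Health Levy: 5% × €3020.00 = €151.00
Transit Levy: 7.61% × €3020.00 = €229.82
Total: €387.00 + €151.00 + €229.82 = €767.82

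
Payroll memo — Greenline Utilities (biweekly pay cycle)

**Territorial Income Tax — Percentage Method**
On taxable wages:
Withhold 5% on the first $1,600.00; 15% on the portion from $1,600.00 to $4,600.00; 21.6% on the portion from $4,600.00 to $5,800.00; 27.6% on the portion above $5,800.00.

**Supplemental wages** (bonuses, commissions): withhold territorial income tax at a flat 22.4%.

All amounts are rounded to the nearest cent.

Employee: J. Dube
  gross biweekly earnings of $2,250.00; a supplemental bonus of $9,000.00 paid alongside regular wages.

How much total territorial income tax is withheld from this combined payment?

$2,193.50

Territorial Income Tax: taxable = $2,250.00
  $80.00 + 15% × ($2,250.00 − $1,600.00) = $80.00 + 15% × $650.00 = $177.50
Supplemental (22.4% flat on bonus): 22.4% × $9,000.00 = $2,016.00
Total territorial income tax: $177.50 + $2,016.00 = $2,193.50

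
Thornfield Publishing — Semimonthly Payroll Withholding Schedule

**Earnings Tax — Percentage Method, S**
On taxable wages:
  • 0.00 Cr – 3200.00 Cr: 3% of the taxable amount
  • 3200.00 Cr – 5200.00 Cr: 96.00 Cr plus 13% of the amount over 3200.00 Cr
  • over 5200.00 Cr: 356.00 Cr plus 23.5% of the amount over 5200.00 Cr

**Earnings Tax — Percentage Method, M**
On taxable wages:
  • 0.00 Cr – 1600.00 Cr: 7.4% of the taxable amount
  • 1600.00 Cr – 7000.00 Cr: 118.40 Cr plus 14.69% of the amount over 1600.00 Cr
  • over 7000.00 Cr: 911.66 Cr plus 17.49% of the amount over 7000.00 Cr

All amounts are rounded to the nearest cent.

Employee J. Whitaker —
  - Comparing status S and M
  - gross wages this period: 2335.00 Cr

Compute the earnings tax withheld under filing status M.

Earnings Tax (M): taxable = 2335.00 Cr
  118.40 Cr + 14.69% × (2335.00 Cr − 1600.00 Cr) = 118.40 Cr + 14.69% × 735.00 Cr = 226.37 Cr

226.37 Cr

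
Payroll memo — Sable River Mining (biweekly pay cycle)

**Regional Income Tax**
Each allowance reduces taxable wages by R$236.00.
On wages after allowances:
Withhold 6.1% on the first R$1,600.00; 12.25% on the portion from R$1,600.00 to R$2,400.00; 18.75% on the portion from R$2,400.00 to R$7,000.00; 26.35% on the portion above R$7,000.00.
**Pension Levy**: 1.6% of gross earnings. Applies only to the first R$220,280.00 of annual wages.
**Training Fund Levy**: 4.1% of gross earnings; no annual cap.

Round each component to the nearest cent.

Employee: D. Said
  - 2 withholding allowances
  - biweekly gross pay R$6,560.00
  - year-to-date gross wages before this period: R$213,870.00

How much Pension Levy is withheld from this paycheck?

Pension Levy: cap R$220,280.00 − YTD R$213,870.00 = R$6,410.00 subject; 1.6% × R$6,410.00 = R$102.56

R$102.56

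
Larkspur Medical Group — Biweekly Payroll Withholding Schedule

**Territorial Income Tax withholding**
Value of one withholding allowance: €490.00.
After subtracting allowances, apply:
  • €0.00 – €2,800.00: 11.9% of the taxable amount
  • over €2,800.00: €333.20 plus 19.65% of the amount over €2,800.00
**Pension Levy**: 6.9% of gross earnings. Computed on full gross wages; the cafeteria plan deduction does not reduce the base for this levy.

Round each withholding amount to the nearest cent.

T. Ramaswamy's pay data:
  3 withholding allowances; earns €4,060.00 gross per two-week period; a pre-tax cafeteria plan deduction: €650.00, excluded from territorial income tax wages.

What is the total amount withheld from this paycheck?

€511.00

Territorial Income Tax: taxable = €4,060.00 − €650.00 − 3×€490.00 = €1,940.00
  11.9% × €1,940.00 = €230.86
Pension Levy: 6.9% × €4,060.00 = €280.14
Total: €230.86 + €280.14 = €511.00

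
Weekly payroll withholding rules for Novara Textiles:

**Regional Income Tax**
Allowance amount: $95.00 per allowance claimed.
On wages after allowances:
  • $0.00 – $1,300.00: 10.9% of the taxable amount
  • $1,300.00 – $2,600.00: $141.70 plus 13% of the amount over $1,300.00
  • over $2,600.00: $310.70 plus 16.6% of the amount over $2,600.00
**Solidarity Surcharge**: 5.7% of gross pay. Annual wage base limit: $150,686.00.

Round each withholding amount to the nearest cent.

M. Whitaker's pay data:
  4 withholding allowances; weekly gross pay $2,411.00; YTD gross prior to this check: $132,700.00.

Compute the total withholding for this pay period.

Regional Income Tax: taxable = $2,411.00 − 4×$95.00 = $2,031.00
  $141.70 + 13% × ($2,031.00 − $1,300.00) = $141.70 + 13% × $731.00 = $236.73
Solidarity Surcharge: 5.7% × $2,411.00 = $137.43
Total: $236.73 + $137.43 = $374.16

$374.16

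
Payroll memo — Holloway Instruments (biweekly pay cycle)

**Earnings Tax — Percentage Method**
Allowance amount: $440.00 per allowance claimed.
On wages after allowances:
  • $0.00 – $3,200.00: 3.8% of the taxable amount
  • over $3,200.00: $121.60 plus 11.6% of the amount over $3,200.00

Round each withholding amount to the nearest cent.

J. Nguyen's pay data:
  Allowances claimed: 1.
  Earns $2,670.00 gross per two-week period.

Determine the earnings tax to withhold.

Earnings Tax: taxable = $2,670.00 − 1×$440.00 = $2,230.00
  3.8% × $2,230.00 = $84.74

$84.74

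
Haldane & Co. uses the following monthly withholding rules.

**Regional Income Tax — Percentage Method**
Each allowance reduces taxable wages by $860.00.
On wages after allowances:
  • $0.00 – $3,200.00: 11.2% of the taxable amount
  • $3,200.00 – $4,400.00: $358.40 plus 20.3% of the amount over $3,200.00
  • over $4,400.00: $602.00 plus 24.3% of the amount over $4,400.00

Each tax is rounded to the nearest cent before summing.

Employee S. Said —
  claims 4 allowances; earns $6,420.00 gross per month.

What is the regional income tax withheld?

Regional Income Tax: taxable = $6,420.00 − 4×$860.00 = $2,980.00
  11.2% × $2,980.00 = $333.76

$333.76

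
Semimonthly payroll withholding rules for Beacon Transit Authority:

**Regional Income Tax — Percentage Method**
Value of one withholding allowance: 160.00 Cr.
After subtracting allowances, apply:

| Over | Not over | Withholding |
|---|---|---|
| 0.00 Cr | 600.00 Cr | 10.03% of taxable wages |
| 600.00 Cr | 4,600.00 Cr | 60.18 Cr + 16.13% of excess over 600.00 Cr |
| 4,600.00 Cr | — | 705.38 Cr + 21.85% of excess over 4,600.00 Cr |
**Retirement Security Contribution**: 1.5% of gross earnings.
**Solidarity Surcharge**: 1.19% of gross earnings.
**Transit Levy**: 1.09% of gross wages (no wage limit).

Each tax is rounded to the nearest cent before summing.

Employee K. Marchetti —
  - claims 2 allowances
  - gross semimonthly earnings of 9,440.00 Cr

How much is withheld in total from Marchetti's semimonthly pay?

2,049.84 Cr

Regional Income Tax: taxable = 9,440.00 Cr − 2×160.00 Cr = 9,120.00 Cr
  705.38 Cr + 21.85% × (9,120.00 Cr − 4,600.00 Cr) = 705.38 Cr + 21.85% × 4,520.00 Cr = 1,693.00 Cr
Retirement Security Contribution: 1.5% × 9,440.00 Cr = 141.60 Cr
Solidarity Surcharge: 1.19% × 9,440.00 Cr = 112.34 Cr
Transit Levy: 1.09% × 9,440.00 Cr = 102.90 Cr
Total: 1,693.00 Cr + 141.60 Cr + 112.34 Cr + 102.90 Cr = 2,049.84 Cr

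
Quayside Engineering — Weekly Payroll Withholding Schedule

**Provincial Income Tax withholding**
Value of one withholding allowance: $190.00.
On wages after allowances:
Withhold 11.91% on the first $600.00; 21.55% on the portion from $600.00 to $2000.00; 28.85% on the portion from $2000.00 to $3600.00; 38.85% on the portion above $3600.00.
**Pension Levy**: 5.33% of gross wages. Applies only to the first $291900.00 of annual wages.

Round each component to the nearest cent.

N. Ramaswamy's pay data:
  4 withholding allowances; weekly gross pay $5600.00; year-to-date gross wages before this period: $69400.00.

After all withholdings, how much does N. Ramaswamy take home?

Provincial Income Tax: taxable = $5600.00 − 4×$190.00 = $4840.00
  $834.76 + 38.85% × ($4840.00 − $3600.00) = $834.76 + 38.85% × $1240.00 = $1316.50
Pension Levy: 5.33% × $5600.00 = $298.48
Total withheld: $1316.50 + $298.48 = $1614.98
Net pay: $5600.00 − $1614.98 = $3985.02

$3985.02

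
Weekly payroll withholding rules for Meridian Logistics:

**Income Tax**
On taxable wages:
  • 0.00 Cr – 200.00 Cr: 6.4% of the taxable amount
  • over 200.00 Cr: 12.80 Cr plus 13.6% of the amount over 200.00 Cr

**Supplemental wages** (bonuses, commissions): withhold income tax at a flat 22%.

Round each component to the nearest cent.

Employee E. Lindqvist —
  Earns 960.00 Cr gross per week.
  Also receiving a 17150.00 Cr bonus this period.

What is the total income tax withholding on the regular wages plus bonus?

Income Tax: taxable = 960.00 Cr
  12.80 Cr + 13.6% × (960.00 Cr − 200.00 Cr) = 12.80 Cr + 13.6% × 760.00 Cr = 116.16 Cr
Supplemental (22% flat on bonus): 22% × 17150.00 Cr = 3773.00 Cr
Total income tax: 116.16 Cr + 3773.00 Cr = 3889.16 Cr

3889.16 Cr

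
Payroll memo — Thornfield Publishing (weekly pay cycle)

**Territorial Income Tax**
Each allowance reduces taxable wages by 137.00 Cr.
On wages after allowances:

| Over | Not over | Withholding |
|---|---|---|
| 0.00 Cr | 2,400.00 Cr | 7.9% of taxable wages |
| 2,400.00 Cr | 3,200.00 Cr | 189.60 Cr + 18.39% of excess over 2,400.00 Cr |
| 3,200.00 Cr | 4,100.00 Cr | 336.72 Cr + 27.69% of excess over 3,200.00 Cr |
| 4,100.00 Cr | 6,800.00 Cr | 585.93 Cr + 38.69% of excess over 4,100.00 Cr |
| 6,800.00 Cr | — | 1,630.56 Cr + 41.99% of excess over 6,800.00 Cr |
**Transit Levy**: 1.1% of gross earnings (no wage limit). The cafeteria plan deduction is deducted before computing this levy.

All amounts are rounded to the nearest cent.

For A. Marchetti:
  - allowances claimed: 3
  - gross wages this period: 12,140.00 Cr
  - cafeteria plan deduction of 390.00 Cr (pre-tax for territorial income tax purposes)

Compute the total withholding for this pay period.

Territorial Income Tax: taxable = 12,140.00 Cr − 390.00 Cr − 3×137.00 Cr = 11,339.00 Cr
  1,630.56 Cr + 41.99% × (11,339.00 Cr − 6,800.00 Cr) = 1,630.56 Cr + 41.99% × 4,539.00 Cr = 3,536.49 Cr
Transit Levy: 1.1% × 11,750.00 Cr = 129.25 Cr
Total: 3,536.49 Cr + 129.25 Cr = 3,665.74 Cr

3,665.74 Cr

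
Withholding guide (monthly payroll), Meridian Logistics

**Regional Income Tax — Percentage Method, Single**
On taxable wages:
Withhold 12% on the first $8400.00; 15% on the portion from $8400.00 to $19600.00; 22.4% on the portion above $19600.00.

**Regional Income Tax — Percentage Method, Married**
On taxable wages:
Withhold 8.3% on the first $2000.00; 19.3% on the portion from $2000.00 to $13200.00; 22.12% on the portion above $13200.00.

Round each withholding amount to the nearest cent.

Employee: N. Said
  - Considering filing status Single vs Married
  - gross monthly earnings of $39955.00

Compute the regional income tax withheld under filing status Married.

Regional Income Tax (Married): taxable = $39955.00
  $2327.60 + 22.12% × ($39955.00 − $13200.00) = $2327.60 + 22.12% × $26755.00 = $8245.81

$8245.81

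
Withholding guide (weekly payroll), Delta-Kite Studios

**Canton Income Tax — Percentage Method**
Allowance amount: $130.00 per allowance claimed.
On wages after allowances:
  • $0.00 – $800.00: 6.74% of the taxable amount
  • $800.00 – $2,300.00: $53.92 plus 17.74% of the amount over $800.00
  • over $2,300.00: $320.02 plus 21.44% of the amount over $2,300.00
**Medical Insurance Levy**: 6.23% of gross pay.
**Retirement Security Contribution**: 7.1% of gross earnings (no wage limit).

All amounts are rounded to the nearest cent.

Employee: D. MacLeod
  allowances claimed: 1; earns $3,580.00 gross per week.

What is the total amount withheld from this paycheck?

Canton Income Tax: taxable = $3,580.00 − 1×$130.00 = $3,450.00
  $320.02 + 21.44% × ($3,450.00 − $2,300.00) = $320.02 + 21.44% × $1,150.00 = $566.58
Medical Insurance Levy: 6.23% × $3,580.00 = $223.03
Retirement Security Contribution: 7.1% × $3,580.00 = $254.18
Total: $566.58 + $223.03 + $254.18 = $1,043.79

$1,043.79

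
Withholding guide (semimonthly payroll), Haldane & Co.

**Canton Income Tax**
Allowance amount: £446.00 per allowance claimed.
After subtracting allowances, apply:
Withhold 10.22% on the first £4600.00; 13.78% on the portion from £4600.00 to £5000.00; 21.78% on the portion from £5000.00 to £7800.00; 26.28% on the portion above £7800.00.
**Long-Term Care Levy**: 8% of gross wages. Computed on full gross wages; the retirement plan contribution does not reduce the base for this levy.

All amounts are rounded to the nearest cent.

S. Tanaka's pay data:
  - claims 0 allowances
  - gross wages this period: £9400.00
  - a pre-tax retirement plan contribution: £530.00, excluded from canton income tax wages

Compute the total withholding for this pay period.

Canton Income Tax: taxable = £9400.00 − £530.00 = £8870.00
  £1135.08 + 26.28% × (£8870.00 − £7800.00) = £1135.08 + 26.28% × £1070.00 = £1416.28
Long-Term Care Levy: 8% × £9400.00 = £752.00
Total: £1416.28 + £752.00 = £2168.28

£2168.28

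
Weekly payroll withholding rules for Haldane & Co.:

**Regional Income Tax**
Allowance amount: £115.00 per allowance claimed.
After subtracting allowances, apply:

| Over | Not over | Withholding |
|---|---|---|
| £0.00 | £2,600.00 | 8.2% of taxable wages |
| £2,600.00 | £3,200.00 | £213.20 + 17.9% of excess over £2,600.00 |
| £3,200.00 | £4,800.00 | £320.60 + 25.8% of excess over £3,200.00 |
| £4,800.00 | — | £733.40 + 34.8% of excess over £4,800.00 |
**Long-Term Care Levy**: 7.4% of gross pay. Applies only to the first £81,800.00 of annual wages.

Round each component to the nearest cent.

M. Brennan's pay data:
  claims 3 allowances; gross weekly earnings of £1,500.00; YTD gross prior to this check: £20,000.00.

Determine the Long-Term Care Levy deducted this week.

Long-Term Care Levy: 7.4% × £1,500.00 = £111.00

£111.00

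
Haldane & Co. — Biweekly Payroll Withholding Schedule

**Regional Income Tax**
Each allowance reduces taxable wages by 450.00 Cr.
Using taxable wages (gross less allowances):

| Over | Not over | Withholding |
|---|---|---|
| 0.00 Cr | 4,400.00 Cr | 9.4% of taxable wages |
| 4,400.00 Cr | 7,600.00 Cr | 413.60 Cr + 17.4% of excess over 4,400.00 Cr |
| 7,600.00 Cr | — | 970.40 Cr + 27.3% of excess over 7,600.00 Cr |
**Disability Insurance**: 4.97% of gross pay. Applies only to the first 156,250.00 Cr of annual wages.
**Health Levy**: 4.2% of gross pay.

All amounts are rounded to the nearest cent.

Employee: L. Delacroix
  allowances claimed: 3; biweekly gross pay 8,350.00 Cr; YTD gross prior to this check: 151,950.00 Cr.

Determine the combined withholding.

Regional Income Tax: taxable = 8,350.00 Cr − 3×450.00 Cr = 7,000.00 Cr
  413.60 Cr + 17.4% × (7,000.00 Cr − 4,400.00 Cr) = 413.60 Cr + 17.4% × 2,600.00 Cr = 866.00 Cr
Disability Insurance: cap 156,250.00 Cr − YTD 151,950.00 Cr = 4,300.00 Cr subject; 4.97% × 4,300.00 Cr = 213.71 Cr
Health Levy: 4.2% × 8,350.00 Cr = 350.70 Cr
Total: 866.00 Cr + 213.71 Cr + 350.70 Cr = 1,430.41 Cr

1,430.41 Cr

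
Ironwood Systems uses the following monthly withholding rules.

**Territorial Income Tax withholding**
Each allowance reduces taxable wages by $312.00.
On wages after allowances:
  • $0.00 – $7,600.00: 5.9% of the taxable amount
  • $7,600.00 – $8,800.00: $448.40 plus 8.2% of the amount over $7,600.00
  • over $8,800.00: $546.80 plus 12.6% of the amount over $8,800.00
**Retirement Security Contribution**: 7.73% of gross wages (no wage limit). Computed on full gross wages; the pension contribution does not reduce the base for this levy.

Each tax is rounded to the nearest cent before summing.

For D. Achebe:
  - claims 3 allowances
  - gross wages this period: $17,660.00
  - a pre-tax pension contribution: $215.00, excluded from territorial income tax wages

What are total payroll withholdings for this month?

Territorial Income Tax: taxable = $17,660.00 − $215.00 − 3×$312.00 = $16,509.00
  $546.80 + 12.6% × ($16,509.00 − $8,800.00) = $546.80 + 12.6% × $7,709.00 = $1,518.13
Retirement Security Contribution: 7.73% × $17,660.00 = $1,365.12
Total: $1,518.13 + $1,365.12 = $2,883.25

$2,883.25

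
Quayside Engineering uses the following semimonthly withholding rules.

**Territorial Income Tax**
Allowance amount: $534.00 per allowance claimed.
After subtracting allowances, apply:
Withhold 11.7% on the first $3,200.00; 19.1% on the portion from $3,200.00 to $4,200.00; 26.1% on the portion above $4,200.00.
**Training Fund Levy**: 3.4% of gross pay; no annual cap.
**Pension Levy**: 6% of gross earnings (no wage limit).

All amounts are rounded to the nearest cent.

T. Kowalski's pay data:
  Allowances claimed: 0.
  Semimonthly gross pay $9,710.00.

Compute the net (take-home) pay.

Territorial Income Tax: taxable = $9,710.00
  $565.40 + 26.1% × ($9,710.00 − $4,200.00) = $565.40 + 26.1% × $5,510.00 = $2,003.51
Training Fund Levy: 3.4% × $9,710.00 = $330.14
Pension Levy: 6% × $9,710.00 = $582.60
Total withheld: $2,003.51 + $330.14 + $582.60 = $2,916.25
Net pay: $9,710.00 − $2,916.25 = $6,793.75

$6,793.75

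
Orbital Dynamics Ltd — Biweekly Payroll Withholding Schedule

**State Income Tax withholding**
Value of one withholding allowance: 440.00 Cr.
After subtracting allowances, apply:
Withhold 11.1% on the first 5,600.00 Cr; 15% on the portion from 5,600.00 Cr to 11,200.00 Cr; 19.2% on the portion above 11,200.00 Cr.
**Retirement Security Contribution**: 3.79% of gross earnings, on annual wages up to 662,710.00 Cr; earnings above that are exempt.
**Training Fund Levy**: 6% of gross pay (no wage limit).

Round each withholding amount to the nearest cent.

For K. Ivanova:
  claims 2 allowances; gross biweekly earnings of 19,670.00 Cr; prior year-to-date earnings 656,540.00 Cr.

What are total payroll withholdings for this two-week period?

4,332.92 Cr

State Income Tax: taxable = 19,670.00 Cr − 2×440.00 Cr = 18,790.00 Cr
  1,461.60 Cr + 19.2% × (18,790.00 Cr − 11,200.00 Cr) = 1,461.60 Cr + 19.2% × 7,590.00 Cr = 2,918.88 Cr
Retirement Security Contribution: cap 662,710.00 Cr − YTD 656,540.00 Cr = 6,170.00 Cr subject; 3.79% × 6,170.00 Cr = 233.84 Cr
Training Fund Levy: 6% × 19,670.00 Cr = 1,180.20 Cr
Total: 2,918.88 Cr + 233.84 Cr + 1,180.20 Cr = 4,332.92 Cr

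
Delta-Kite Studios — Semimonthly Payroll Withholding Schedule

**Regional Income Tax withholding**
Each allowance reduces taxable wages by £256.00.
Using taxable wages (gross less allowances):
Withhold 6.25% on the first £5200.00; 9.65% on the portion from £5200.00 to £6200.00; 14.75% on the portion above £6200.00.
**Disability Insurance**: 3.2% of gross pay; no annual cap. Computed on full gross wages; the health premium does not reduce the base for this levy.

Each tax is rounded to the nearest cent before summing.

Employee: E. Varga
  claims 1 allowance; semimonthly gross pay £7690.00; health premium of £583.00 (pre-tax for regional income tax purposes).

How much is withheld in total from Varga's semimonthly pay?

£763.60

Regional Income Tax: taxable = £7690.00 − £583.00 − 1×£256.00 = £6851.00
  £421.50 + 14.75% × (£6851.00 − £6200.00) = £421.50 + 14.75% × £651.00 = £517.52
Disability Insurance: 3.2% × £7690.00 = £246.08
Total: £517.52 + £246.08 = £763.60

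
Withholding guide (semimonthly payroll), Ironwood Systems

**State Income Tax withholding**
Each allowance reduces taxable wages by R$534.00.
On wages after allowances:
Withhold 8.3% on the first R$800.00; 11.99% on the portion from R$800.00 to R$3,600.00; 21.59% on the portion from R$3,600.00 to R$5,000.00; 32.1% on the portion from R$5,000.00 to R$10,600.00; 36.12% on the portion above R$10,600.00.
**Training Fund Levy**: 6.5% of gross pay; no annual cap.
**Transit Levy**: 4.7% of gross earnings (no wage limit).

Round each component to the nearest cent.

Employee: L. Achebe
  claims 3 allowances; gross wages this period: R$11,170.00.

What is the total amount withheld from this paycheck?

State Income Tax: taxable = R$11,170.00 − 3×R$534.00 = R$9,568.00
  R$704.38 + 32.1% × (R$9,568.00 − R$5,000.00) = R$704.38 + 32.1% × R$4,568.00 = R$2,170.71
Training Fund Levy: 6.5% × R$11,170.00 = R$726.05
Transit Levy: 4.7% × R$11,170.00 = R$524.99
Total: R$2,170.71 + R$726.05 + R$524.99 = R$3,421.75

R$3,421.75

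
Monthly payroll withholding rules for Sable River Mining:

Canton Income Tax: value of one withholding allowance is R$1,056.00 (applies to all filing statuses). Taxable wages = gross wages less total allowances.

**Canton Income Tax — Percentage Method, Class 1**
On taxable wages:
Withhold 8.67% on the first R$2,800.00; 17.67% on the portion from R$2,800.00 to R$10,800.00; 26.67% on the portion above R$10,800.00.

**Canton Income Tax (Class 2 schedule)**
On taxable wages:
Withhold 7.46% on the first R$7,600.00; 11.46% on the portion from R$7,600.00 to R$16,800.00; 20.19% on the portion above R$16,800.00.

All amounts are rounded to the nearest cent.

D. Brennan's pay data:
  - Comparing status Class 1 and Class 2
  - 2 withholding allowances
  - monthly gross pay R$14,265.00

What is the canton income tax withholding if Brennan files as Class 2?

Canton Income Tax (Class 2): taxable = R$14,265.00 − 2×R$1,056.00 = R$12,153.00
  R$566.96 + 11.46% × (R$12,153.00 − R$7,600.00) = R$566.96 + 11.46% × R$4,553.00 = R$1,088.73

R$1,088.73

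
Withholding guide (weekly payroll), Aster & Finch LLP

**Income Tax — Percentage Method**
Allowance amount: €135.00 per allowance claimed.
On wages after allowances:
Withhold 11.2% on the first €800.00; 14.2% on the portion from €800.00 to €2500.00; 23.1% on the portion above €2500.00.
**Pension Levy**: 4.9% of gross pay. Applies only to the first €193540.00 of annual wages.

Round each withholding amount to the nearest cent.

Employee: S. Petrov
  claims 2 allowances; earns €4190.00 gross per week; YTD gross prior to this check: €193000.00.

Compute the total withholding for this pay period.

€685.48

Income Tax: taxable = €4190.00 − 2×€135.00 = €3920.00
  €331.00 + 23.1% × (€3920.00 − €2500.00) = €331.00 + 23.1% × €1420.00 = €659.02
Pension Levy: cap €193540.00 − YTD €193000.00 = €540.00 subject; 4.9% × €540.00 = €26.46
Total: €659.02 + €26.46 = €685.48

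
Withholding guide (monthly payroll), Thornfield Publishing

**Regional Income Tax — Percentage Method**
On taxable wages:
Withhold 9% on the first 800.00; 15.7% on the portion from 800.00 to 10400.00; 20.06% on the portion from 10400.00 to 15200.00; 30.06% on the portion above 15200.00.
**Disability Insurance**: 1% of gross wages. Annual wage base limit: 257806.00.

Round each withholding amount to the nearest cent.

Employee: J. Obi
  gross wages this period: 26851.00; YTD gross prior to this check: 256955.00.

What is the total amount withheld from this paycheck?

Regional Income Tax: taxable = 26851.00
  2542.08 + 30.06% × (26851.00 − 15200.00) = 2542.08 + 30.06% × 11651.00 = 6044.37
Disability Insurance: cap 257806.00 − YTD 256955.00 = 851.00 subject; 1% × 851.00 = 8.51
Total: 6044.37 + 8.51 = 6052.88

6052.88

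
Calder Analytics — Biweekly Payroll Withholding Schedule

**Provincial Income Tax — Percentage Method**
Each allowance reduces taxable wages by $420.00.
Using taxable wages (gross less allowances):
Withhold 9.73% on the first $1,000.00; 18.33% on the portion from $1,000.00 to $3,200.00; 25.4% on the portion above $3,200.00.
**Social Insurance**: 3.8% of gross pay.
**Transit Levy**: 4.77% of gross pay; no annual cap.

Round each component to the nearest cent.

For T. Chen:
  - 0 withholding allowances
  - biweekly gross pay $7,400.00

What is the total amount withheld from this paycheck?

$2,201.54

Provincial Income Tax: taxable = $7,400.00
  $500.56 + 25.4% × ($7,400.00 − $3,200.00) = $500.56 + 25.4% × $4,200.00 = $1,567.36
Social Insurance: 3.8% × $7,400.00 = $281.20
Transit Levy: 4.77% × $7,400.00 = $352.98
Total: $1,567.36 + $281.20 + $352.98 = $2,201.54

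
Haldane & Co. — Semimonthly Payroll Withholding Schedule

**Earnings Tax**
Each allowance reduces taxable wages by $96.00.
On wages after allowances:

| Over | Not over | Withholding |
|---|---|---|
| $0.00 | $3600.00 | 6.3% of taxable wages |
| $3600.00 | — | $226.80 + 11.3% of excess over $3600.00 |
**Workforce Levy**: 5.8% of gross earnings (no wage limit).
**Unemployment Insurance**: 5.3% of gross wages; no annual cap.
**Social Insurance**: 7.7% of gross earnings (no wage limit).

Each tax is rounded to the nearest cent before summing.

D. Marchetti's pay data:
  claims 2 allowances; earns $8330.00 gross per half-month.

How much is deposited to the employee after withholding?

Earnings Tax: taxable = $8330.00 − 2×$96.00 = $8138.00
  $226.80 + 11.3% × ($8138.00 − $3600.00) = $226.80 + 11.3% × $4538.00 = $739.59
Workforce Levy: 5.8% × $8330.00 = $483.14
Unemployment Insurance: 5.3% × $8330.00 = $441.49
Social Insurance: 7.7% × $8330.00 = $641.41
Total withheld: $739.59 + $483.14 + $441.49 + $641.41 = $2305.63
Net pay: $8330.00 − $2305.63 = $6024.37

$6024.37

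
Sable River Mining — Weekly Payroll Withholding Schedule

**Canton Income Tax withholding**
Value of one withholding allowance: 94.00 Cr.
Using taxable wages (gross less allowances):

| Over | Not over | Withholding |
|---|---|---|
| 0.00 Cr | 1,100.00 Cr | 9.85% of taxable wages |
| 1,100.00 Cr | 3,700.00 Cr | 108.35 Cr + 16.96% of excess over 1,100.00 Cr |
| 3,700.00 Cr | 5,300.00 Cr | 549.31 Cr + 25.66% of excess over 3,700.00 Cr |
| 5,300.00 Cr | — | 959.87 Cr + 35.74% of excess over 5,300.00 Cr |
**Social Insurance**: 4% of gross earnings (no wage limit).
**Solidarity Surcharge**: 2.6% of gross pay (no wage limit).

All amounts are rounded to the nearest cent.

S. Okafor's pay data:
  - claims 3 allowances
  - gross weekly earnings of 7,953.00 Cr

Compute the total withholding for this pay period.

Canton Income Tax: taxable = 7,953.00 Cr − 3×94.00 Cr = 7,671.00 Cr
  959.87 Cr + 35.74% × (7,671.00 Cr − 5,300.00 Cr) = 959.87 Cr + 35.74% × 2,371.00 Cr = 1,807.27 Cr
Social Insurance: 4% × 7,953.00 Cr = 318.12 Cr
Solidarity Surcharge: 2.6% × 7,953.00 Cr = 206.78 Cr
Total: 1,807.27 Cr + 318.12 Cr + 206.78 Cr = 2,332.17 Cr

2,332.17 Cr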